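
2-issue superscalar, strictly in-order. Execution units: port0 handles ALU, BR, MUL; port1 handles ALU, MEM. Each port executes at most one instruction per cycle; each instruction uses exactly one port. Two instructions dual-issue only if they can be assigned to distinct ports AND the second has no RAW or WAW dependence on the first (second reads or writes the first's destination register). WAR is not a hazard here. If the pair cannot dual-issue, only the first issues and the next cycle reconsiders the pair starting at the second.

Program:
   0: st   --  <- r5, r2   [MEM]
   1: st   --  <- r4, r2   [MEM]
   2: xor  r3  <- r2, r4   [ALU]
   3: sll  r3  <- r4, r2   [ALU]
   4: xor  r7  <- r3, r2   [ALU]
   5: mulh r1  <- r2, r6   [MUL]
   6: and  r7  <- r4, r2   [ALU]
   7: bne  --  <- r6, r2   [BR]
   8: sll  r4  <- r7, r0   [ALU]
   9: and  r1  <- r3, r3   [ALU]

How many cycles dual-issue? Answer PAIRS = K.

PAIRS = 4

[0] i0  st  -- no-port MEM/MEM
[1] i1/i2  st;xor  -- dual
[2] i3  sll  -- RAW r3
[3] i4/i5  xor;mulh  -- dual
[4] i6/i7  and;bne  -- dual
[5] i8/i9  sll;and  -- dual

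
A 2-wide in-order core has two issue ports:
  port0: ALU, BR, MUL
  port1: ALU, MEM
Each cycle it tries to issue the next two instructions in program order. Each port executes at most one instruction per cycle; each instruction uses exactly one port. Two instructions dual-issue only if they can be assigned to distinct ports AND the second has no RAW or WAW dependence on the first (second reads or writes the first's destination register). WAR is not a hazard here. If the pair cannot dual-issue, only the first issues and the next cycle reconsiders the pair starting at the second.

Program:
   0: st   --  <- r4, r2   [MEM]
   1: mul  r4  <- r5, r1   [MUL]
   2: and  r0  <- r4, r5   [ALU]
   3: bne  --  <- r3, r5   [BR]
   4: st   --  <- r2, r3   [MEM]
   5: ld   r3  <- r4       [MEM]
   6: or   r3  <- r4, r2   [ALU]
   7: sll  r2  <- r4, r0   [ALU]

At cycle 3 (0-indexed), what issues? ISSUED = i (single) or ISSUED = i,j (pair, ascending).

ISSUED = 5

#0 head=0: st/mul i0&i1 pair
#1 head=2: and/bne i2&i3 pair
#2 head=4: st i4 no-port MEM/MEM
#3 head=5: ld i5 WAW r3
#4 head=6: or/sll i6&i7 pair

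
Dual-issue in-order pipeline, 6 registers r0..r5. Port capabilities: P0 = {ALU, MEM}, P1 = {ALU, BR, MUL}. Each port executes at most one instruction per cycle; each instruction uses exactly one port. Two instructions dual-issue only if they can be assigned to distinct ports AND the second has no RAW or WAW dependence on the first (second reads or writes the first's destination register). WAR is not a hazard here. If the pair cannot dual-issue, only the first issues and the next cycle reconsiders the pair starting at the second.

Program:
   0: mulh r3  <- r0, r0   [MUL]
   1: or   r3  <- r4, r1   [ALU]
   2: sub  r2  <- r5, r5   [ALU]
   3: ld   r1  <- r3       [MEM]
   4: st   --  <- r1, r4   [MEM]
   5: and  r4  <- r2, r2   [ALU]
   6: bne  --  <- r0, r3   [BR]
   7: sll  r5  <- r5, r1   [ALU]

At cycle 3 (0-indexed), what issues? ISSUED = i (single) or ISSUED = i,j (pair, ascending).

0. mulh.MUL @i0  | WAW r3
1. or.ALU+sub.ALU @i1/i2  | dual
2. ld.MEM @i3  | no-port MEM/MEM
3. st.MEM+and.ALU @i4/i5  | dual
4. bne.BR+sll.ALU @i6/i7  | dual

ISSUED = 4,5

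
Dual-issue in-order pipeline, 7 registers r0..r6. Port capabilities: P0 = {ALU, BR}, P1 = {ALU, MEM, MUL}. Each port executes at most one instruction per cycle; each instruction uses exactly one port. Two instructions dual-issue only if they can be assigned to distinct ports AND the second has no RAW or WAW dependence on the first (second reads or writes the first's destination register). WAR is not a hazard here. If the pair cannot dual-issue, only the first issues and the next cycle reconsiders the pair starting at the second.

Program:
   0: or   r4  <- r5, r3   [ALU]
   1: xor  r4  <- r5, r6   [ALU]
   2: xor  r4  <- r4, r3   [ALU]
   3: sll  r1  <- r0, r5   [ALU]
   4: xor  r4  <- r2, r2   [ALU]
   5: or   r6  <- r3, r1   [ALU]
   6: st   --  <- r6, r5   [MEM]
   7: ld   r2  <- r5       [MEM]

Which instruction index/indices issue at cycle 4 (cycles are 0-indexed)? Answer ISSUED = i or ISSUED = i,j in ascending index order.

ISSUED = 6

c0: i0 or.ALU  WAW r4
c1: i1 xor.ALU  RAW+WAW r4
c2: i2+i3 xor.ALU/sll.ALU  pair
c3: i4+i5 xor.ALU/or.ALU  pair
c4: i6 st.MEM  no-port MEM/MEM
c5: i7 ld.MEM  tail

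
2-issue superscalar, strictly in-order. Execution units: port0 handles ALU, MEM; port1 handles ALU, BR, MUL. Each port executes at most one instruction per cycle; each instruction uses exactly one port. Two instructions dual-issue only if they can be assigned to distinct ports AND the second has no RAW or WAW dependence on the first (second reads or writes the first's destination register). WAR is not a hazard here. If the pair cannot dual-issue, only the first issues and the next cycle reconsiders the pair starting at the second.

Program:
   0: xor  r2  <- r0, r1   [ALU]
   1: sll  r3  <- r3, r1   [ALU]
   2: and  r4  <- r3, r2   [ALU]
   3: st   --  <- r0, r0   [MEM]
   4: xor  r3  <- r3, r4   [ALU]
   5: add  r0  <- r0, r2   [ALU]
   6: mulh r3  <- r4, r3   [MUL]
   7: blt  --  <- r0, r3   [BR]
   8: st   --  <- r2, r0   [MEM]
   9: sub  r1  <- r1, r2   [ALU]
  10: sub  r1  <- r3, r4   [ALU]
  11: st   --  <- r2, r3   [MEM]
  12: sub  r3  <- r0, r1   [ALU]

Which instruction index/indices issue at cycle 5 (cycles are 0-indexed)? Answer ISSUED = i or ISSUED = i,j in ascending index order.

  cy0 -> i0/i1 (xor.ALU sll.ALU) 2-wide
  cy1 -> i2/i3 (and.ALU st.MEM) 2-wide
  cy2 -> i4/i5 (xor.ALU add.ALU) 2-wide
  cy3 -> i6 (mulh.MUL) no-port MUL/BR
  cy4 -> i7/i8 (blt.BR st.MEM) 2-wide
  cy5 -> i9 (sub.ALU) WAW r1
  cy6 -> i10/i11 (sub.ALU st.MEM) 2-wide
  cy7 -> i12 (sub.ALU) tail

ISSUED = 9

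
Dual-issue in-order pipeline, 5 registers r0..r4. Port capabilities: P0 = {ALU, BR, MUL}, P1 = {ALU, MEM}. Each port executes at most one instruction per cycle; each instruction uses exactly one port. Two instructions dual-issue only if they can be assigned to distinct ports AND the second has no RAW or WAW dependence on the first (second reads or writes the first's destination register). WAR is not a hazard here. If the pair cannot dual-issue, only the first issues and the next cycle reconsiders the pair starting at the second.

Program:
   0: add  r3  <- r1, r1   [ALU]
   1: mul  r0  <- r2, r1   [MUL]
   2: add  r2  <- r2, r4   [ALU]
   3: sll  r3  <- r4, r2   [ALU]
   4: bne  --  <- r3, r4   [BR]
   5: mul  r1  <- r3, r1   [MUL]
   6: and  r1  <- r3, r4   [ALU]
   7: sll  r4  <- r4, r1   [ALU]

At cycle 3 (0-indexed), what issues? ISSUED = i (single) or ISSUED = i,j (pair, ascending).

ISSUED = 4

[0] i0/i1  add mul  -- 2-wide
[1] i2  add  -- RAW r2
[2] i3  sll  -- RAW r3
[3] i4  bne  -- no-port BR/MUL
[4] i5  mul  -- WAW r1
[5] i6  and  -- RAW r1
[6] i7  sll  -- tail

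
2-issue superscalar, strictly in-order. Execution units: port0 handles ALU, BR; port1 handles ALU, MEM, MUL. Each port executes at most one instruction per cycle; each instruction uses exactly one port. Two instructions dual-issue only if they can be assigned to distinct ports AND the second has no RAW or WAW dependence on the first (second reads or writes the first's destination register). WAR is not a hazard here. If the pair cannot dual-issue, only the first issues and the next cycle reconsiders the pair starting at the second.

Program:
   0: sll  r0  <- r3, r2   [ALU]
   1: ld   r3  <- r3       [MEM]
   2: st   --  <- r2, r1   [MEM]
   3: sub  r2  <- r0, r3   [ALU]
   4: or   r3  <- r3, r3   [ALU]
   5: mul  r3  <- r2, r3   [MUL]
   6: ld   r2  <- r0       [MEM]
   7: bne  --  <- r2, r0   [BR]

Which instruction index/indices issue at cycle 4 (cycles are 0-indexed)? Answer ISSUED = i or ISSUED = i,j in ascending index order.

ISSUED = 6

[0] i0,i1  sll.ALU;ld.MEM  -- pair
[1] i2,i3  st.MEM;sub.ALU  -- pair
[2] i4  or.ALU  -- RAW+WAW r3
[3] i5  mul.MUL  -- no-port MUL/MEM
[4] i6  ld.MEM  -- RAW r2
[5] i7  bne.BR  -- tail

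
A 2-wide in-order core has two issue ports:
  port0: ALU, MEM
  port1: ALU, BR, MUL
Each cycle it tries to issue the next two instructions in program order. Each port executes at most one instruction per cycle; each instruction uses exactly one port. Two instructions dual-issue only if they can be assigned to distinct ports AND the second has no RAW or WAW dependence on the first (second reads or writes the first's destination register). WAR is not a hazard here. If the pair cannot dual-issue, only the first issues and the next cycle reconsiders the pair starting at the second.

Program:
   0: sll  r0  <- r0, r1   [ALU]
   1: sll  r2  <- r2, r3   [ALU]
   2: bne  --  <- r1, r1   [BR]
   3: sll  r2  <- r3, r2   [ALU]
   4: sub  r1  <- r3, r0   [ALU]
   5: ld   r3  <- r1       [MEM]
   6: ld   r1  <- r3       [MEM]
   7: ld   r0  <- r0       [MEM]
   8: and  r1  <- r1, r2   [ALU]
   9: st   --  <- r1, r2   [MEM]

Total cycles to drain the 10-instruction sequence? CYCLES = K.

CYCLES = 7

0. sll.ALU;sll.ALU @i0&i1  | pair
1. bne.BR;sll.ALU @i2&i3  | pair
2. sub.ALU @i4  | RAW r1
3. ld.MEM @i5  | no-port MEM/MEM
4. ld.MEM @i6  | no-port MEM/MEM
5. ld.MEM;and.ALU @i7&i8  | pair
6. st.MEM @i9  | tail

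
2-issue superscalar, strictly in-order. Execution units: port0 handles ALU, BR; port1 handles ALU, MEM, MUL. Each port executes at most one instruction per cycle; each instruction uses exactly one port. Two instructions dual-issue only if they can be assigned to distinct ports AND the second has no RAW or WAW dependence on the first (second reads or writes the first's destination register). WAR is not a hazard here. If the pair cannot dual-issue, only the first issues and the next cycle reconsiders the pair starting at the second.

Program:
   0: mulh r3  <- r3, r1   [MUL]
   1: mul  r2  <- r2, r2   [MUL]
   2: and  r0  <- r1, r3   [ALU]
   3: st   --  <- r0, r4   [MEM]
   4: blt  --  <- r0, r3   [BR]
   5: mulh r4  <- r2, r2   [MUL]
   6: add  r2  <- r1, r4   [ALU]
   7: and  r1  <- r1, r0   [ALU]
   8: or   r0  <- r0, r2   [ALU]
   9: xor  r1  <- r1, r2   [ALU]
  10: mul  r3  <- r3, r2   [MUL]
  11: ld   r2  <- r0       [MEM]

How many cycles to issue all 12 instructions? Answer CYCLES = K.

0. mulh @i0  | no-port MUL/MUL
1. mul and @i1,i2  | dual
2. st blt @i3,i4  | dual
3. mulh @i5  | RAW r4
4. add and @i6,i7  | dual
5. or xor @i8,i9  | dual
6. mul @i10  | no-port MUL/MEM
7. ld @i11  | tail

CYCLES = 8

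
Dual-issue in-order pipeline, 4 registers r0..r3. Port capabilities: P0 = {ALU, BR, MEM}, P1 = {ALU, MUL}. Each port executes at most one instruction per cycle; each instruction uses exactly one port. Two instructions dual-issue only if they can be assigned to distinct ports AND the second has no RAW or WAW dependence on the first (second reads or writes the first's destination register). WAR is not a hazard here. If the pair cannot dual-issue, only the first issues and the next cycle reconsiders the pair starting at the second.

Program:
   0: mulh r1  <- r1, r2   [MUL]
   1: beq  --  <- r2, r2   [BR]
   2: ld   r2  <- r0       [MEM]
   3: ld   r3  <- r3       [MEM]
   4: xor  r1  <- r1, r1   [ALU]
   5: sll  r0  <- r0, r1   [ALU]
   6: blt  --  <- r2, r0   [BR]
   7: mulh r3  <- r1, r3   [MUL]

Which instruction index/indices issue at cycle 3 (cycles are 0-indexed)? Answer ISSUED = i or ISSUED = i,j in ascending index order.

t=0 i0+i1:mulh beq ; pair
t=1 i2:ld ; no-port MEM/MEM
t=2 i3+i4:ld xor ; pair
t=3 i5:sll ; RAW r0
t=4 i6+i7:blt mulh ; pair

ISSUED = 5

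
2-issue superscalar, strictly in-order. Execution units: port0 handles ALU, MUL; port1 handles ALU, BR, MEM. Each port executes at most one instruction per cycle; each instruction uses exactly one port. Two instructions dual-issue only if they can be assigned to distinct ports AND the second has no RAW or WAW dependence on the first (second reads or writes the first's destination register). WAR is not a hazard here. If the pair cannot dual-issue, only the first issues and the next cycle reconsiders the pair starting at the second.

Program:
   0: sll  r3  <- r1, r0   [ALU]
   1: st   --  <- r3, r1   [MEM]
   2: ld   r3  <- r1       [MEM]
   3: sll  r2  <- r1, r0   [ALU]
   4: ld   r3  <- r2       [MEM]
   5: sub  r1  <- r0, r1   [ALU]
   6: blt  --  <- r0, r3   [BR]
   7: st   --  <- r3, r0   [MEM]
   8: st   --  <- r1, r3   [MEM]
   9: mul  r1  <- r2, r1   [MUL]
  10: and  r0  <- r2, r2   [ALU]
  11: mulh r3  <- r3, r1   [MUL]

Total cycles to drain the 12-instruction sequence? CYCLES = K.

t=0 i0:sll ; RAW r3
t=1 i1:st ; no-port MEM/MEM
t=2 i2/i3:ld;sll ; dual
t=3 i4/i5:ld;sub ; dual
t=4 i6:blt ; no-port BR/MEM
t=5 i7:st ; no-port MEM/MEM
t=6 i8/i9:st;mul ; dual
t=7 i10/i11:and;mulh ; dual

CYCLES = 8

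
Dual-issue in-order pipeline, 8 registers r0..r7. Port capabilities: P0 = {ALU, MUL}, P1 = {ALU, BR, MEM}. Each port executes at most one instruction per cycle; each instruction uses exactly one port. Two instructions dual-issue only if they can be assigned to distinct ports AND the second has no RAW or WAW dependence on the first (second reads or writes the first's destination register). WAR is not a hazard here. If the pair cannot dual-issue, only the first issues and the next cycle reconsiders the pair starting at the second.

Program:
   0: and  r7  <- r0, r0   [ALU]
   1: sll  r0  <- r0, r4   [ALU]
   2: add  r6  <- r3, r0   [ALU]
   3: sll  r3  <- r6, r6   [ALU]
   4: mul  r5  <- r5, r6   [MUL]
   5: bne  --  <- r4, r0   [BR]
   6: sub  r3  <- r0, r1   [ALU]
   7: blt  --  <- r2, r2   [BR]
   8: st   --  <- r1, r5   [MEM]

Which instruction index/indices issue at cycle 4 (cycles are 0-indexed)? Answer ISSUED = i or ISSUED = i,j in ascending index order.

c0: i0&i1 and.ALU+sll.ALU  2-wide
c1: i2 add.ALU  RAW r6
c2: i3&i4 sll.ALU+mul.MUL  2-wide
c3: i5&i6 bne.BR+sub.ALU  2-wide
c4: i7 blt.BR  no-port BR/MEM
c5: i8 st.MEM  tail

ISSUED = 7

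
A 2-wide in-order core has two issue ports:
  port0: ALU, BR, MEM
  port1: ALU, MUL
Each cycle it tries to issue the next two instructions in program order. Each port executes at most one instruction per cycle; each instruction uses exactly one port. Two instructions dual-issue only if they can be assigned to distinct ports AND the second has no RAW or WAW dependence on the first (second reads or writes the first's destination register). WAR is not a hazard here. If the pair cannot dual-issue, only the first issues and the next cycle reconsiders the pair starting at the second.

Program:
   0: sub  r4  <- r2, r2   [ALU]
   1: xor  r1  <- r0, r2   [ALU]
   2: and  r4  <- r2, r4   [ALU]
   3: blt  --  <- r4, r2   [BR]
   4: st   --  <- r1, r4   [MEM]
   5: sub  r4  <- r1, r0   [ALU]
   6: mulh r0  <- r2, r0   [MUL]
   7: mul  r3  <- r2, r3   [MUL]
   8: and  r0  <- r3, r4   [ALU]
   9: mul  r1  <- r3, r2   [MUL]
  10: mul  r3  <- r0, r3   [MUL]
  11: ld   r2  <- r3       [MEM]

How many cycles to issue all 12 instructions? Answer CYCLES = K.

CYCLES = 9

0. sub.ALU/xor.ALU @i0/i1  | dual
1. and.ALU @i2  | RAW r4
2. blt.BR @i3  | no-port BR/MEM
3. st.MEM/sub.ALU @i4/i5  | dual
4. mulh.MUL @i6  | no-port MUL/MUL
5. mul.MUL @i7  | RAW r3
6. and.ALU/mul.MUL @i8/i9  | dual
7. mul.MUL @i10  | RAW r3
8. ld.MEM @i11  | tail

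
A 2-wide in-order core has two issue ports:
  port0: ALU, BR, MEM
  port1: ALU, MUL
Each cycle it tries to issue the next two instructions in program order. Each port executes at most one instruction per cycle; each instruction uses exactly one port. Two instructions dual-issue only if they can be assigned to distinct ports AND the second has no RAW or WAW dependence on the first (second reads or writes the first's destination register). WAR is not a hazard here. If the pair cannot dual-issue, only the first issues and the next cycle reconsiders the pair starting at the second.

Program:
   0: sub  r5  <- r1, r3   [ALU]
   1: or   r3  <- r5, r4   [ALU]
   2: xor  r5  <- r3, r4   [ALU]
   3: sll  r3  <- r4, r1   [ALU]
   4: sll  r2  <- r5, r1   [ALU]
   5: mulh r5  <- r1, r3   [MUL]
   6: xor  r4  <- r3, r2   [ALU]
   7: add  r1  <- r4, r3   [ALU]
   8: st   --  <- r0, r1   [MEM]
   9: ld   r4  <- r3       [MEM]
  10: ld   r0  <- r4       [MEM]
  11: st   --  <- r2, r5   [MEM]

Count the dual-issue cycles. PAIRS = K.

PAIRS = 2

0. sub @i0  | RAW r5
1. or @i1  | RAW r3
2. xor+sll @i2/i3  | dual
3. sll+mulh @i4/i5  | dual
4. xor @i6  | RAW r4
5. add @i7  | RAW r1
6. st @i8  | no-port MEM/MEM
7. ld @i9  | no-port MEM/MEM
8. ld @i10  | no-port MEM/MEM
9. st @i11  | tail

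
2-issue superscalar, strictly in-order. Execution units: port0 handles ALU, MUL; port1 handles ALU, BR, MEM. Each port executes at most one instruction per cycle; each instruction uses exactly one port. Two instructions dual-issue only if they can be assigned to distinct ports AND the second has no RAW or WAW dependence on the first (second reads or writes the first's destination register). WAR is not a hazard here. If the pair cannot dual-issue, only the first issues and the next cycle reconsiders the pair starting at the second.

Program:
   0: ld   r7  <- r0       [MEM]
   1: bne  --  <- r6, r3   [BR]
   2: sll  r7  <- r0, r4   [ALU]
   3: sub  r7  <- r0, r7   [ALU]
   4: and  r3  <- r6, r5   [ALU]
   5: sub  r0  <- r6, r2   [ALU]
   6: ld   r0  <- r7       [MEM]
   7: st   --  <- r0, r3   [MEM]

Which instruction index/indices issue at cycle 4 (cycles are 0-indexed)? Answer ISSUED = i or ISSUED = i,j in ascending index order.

t=0 i0:ld ; no-port MEM/BR
t=1 i1,i2:bne/sll ; 2-wide
t=2 i3,i4:sub/and ; 2-wide
t=3 i5:sub ; WAW r0
t=4 i6:ld ; no-port MEM/MEM
t=5 i7:st ; tail

ISSUED = 6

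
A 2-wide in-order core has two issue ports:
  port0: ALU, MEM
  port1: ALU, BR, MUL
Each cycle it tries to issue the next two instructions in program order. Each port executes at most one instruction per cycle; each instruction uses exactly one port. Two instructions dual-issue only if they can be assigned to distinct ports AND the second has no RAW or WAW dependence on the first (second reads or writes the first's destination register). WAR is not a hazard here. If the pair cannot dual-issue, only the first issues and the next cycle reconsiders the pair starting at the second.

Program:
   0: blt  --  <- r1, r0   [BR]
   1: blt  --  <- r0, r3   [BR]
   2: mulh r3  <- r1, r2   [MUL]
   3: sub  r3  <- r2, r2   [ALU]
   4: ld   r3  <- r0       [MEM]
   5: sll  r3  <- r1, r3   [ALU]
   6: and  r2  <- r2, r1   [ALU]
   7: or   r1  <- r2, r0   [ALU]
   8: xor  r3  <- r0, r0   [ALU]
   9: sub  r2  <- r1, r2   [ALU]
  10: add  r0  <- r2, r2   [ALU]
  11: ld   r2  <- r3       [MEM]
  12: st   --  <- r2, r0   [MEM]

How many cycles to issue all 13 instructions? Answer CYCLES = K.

  cy0 -> i0 (blt) no-port BR/BR
  cy1 -> i1 (blt) no-port BR/MUL
  cy2 -> i2 (mulh) WAW r3
  cy3 -> i3 (sub) WAW r3
  cy4 -> i4 (ld) RAW+WAW r3
  cy5 -> i5/i6 (sll+and) 2-wide
  cy6 -> i7/i8 (or+xor) 2-wide
  cy7 -> i9 (sub) RAW r2
  cy8 -> i10/i11 (add+ld) 2-wide
  cy9 -> i12 (st) tail

CYCLES = 10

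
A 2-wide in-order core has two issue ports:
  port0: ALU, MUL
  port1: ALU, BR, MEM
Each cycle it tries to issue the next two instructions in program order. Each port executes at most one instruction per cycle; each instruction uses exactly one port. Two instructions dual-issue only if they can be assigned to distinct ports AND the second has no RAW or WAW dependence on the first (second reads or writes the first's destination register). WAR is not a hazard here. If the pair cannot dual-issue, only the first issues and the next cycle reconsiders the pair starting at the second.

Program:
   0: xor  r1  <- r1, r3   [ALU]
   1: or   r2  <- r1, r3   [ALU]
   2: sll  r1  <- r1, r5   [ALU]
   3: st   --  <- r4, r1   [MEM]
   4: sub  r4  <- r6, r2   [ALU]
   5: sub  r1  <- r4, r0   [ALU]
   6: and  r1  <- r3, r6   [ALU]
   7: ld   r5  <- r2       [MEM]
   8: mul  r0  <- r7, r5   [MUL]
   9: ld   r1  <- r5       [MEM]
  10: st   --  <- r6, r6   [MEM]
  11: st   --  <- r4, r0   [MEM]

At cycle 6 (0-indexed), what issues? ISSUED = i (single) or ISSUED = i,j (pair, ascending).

ISSUED = 10

c0: i0 xor.ALU  RAW r1
c1: i1/i2 or.ALU+sll.ALU  pair
c2: i3/i4 st.MEM+sub.ALU  pair
c3: i5 sub.ALU  WAW r1
c4: i6/i7 and.ALU+ld.MEM  pair
c5: i8/i9 mul.MUL+ld.MEM  pair
c6: i10 st.MEM  no-port MEM/MEM
c7: i11 st.MEM  tail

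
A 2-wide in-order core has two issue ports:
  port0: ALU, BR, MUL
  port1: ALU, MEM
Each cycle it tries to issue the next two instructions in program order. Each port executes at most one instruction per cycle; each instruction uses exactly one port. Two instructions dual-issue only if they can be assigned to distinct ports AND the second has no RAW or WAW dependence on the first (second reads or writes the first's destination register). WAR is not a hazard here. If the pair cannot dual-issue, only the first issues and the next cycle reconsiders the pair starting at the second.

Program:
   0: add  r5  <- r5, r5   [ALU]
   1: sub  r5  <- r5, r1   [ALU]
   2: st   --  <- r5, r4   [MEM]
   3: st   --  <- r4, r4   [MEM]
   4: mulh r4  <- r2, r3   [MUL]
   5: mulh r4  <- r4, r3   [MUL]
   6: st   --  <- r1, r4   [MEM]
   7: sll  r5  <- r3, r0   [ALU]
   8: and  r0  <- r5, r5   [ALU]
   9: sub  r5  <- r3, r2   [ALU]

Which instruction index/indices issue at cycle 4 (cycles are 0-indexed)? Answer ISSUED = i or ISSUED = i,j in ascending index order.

#0 head=0: add.ALU i0 RAW+WAW r5
#1 head=1: sub.ALU i1 RAW r5
#2 head=2: st.MEM i2 no-port MEM/MEM
#3 head=3: st.MEM mulh.MUL i3&i4 pair
#4 head=5: mulh.MUL i5 RAW r4
#5 head=6: st.MEM sll.ALU i6&i7 pair
#6 head=8: and.ALU sub.ALU i8&i9 pair

ISSUED = 5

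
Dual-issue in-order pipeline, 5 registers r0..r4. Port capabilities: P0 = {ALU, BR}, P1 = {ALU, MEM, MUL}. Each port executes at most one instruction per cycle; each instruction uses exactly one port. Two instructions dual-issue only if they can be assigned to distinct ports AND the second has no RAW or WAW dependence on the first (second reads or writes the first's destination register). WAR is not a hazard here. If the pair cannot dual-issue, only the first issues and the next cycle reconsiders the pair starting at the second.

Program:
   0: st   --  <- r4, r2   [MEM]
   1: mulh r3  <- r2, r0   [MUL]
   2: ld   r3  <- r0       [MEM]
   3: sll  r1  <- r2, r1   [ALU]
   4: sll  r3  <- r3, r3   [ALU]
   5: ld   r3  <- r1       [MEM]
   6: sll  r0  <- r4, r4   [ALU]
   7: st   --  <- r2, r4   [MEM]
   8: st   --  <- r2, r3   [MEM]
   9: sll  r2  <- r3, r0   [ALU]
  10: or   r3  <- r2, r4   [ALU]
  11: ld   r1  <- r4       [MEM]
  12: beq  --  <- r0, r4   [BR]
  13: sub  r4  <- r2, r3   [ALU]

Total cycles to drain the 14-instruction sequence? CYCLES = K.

c0: i0 st.MEM  no-port MEM/MUL
c1: i1 mulh.MUL  no-port MUL/MEM
c2: i2/i3 ld.MEM sll.ALU  dual
c3: i4 sll.ALU  WAW r3
c4: i5/i6 ld.MEM sll.ALU  dual
c5: i7 st.MEM  no-port MEM/MEM
c6: i8/i9 st.MEM sll.ALU  dual
c7: i10/i11 or.ALU ld.MEM  dual
c8: i12/i13 beq.BR sub.ALU  dual

CYCLES = 9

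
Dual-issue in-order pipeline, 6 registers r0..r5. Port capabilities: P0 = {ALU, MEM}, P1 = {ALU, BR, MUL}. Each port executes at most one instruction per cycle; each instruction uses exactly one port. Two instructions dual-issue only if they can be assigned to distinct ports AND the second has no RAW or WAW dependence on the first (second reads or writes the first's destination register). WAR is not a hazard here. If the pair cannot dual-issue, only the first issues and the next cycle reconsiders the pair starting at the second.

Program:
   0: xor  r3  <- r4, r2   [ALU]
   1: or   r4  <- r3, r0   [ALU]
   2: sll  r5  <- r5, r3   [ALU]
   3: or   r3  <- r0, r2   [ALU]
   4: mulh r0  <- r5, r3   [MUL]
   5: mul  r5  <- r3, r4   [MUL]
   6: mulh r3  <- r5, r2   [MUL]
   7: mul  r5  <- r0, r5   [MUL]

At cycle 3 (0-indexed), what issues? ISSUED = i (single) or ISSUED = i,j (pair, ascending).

ISSUED = 4

  cy0 -> i0 (xor.ALU) RAW r3
  cy1 -> i1+i2 (or.ALU sll.ALU) dual
  cy2 -> i3 (or.ALU) RAW r3
  cy3 -> i4 (mulh.MUL) no-port MUL/MUL
  cy4 -> i5 (mul.MUL) no-port MUL/MUL
  cy5 -> i6 (mulh.MUL) no-port MUL/MUL
  cy6 -> i7 (mul.MUL) tail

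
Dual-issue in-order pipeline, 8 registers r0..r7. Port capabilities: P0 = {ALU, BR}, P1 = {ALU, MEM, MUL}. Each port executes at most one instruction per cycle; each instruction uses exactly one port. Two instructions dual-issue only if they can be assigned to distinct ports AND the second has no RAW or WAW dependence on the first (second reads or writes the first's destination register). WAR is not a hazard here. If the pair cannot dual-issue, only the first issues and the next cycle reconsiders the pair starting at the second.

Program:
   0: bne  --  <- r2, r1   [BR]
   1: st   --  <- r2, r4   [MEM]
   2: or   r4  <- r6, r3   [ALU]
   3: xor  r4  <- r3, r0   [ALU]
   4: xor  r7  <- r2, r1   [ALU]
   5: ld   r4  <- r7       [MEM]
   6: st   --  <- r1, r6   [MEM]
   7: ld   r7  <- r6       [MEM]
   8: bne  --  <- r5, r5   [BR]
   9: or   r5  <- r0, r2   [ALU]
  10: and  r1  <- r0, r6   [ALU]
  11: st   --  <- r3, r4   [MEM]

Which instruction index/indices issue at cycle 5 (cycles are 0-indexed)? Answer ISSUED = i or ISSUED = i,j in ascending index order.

ISSUED = 7,8

#0 head=0: bne/st i0+i1 2-wide
#1 head=2: or i2 WAW r4
#2 head=3: xor/xor i3+i4 2-wide
#3 head=5: ld i5 no-port MEM/MEM
#4 head=6: st i6 no-port MEM/MEM
#5 head=7: ld/bne i7+i8 2-wide
#6 head=9: or/and i9+i10 2-wide
#7 head=11: st i11 tail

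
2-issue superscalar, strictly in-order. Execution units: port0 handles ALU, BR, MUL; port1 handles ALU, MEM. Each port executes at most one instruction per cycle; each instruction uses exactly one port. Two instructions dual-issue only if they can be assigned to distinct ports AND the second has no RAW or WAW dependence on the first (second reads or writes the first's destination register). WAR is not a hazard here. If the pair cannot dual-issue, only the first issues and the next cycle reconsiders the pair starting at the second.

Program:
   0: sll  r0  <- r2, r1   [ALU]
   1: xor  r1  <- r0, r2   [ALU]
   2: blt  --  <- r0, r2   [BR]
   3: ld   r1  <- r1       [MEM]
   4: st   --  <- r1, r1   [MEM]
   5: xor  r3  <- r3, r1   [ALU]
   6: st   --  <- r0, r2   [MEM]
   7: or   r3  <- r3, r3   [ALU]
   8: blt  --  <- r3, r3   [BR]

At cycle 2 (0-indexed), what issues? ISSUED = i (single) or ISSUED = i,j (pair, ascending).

ISSUED = 3

[0] i0  sll.ALU  -- RAW r0
[1] i1,i2  xor.ALU;blt.BR  -- dual
[2] i3  ld.MEM  -- no-port MEM/MEM
[3] i4,i5  st.MEM;xor.ALU  -- dual
[4] i6,i7  st.MEM;or.ALU  -- dual
[5] i8  blt.BR  -- tail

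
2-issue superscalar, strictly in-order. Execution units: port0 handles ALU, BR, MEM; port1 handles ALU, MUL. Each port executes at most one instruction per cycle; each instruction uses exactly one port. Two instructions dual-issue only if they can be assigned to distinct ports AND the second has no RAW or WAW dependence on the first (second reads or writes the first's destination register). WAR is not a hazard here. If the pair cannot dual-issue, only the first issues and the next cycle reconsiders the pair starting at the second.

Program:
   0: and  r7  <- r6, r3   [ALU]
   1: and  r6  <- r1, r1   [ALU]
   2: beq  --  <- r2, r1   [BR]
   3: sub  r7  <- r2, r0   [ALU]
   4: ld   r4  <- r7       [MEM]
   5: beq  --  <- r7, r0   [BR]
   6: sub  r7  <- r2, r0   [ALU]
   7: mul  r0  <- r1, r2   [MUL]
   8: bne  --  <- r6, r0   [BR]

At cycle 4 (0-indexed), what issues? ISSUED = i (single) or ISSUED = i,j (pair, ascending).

c0: i0+i1 and/and  dual
c1: i2+i3 beq/sub  dual
c2: i4 ld  no-port MEM/BR
c3: i5+i6 beq/sub  dual
c4: i7 mul  RAW r0
c5: i8 bne  tail

ISSUED = 7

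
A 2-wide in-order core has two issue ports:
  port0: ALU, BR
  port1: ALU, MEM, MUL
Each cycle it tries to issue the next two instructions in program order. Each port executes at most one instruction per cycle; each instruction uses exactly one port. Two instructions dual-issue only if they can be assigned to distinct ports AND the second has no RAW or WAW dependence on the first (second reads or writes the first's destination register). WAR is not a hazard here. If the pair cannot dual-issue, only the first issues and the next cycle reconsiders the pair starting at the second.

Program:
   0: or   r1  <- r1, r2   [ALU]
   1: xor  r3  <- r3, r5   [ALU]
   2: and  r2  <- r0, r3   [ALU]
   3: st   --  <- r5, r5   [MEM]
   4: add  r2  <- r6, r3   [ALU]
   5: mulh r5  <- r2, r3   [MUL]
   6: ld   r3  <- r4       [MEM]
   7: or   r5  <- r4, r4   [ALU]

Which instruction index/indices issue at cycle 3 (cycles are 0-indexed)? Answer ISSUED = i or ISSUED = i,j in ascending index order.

c0: i0&i1 or+xor  pair
c1: i2&i3 and+st  pair
c2: i4 add  RAW r2
c3: i5 mulh  no-port MUL/MEM
c4: i6&i7 ld+or  pair

ISSUED = 5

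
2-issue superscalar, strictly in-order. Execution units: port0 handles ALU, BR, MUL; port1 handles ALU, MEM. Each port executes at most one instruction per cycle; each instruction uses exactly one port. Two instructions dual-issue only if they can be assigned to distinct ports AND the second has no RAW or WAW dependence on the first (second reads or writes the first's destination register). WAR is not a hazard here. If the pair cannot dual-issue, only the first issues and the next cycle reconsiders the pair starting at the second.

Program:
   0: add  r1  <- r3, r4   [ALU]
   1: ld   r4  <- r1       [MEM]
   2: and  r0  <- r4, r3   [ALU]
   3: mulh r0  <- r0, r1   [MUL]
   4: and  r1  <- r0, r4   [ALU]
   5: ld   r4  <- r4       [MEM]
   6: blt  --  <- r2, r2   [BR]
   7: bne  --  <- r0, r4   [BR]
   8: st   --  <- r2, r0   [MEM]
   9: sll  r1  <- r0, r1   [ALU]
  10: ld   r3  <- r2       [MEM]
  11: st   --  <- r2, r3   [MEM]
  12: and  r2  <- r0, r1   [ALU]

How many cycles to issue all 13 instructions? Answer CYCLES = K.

c0: i0 add  RAW r1
c1: i1 ld  RAW r4
c2: i2 and  RAW+WAW r0
c3: i3 mulh  RAW r0
c4: i4,i5 and ld  2-wide
c5: i6 blt  no-port BR/BR
c6: i7,i8 bne st  2-wide
c7: i9,i10 sll ld  2-wide
c8: i11,i12 st and  2-wide

CYCLES = 9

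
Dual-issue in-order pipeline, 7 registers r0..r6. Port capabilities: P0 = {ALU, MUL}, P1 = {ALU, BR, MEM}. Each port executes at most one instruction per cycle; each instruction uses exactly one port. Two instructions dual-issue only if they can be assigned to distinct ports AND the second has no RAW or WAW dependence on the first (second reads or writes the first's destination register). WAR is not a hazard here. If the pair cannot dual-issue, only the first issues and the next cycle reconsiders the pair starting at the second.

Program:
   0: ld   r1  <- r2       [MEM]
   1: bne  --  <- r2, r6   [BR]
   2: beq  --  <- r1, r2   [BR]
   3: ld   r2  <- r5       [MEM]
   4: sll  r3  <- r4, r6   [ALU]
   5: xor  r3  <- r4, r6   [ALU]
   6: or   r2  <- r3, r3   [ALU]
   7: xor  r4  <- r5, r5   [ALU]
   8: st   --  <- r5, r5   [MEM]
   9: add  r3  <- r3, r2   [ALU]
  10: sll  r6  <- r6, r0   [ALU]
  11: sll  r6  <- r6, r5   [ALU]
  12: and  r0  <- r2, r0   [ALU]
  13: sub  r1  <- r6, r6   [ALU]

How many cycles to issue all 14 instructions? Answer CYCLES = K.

CYCLES = 10

#0 head=0: ld i0 no-port MEM/BR
#1 head=1: bne i1 no-port BR/BR
#2 head=2: beq i2 no-port BR/MEM
#3 head=3: ld sll i3&i4 2-wide
#4 head=5: xor i5 RAW r3
#5 head=6: or xor i6&i7 2-wide
#6 head=8: st add i8&i9 2-wide
#7 head=10: sll i10 RAW+WAW r6
#8 head=11: sll and i11&i12 2-wide
#9 head=13: sub i13 tail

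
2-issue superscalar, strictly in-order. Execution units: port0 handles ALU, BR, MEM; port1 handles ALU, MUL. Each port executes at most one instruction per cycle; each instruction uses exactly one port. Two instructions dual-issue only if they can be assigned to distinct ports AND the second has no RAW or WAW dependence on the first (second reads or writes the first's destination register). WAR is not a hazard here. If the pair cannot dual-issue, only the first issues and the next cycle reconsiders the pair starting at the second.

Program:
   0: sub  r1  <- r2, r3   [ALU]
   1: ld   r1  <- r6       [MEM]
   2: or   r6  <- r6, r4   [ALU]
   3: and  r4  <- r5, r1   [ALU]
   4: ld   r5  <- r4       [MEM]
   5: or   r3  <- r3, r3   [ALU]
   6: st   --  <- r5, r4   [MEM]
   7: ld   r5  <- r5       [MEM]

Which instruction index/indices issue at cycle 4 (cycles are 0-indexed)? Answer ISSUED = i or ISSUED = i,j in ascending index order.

ISSUED = 6

#0 head=0: sub i0 WAW r1
#1 head=1: ld/or i1+i2 2-wide
#2 head=3: and i3 RAW r4
#3 head=4: ld/or i4+i5 2-wide
#4 head=6: st i6 no-port MEM/MEM
#5 head=7: ld i7 tail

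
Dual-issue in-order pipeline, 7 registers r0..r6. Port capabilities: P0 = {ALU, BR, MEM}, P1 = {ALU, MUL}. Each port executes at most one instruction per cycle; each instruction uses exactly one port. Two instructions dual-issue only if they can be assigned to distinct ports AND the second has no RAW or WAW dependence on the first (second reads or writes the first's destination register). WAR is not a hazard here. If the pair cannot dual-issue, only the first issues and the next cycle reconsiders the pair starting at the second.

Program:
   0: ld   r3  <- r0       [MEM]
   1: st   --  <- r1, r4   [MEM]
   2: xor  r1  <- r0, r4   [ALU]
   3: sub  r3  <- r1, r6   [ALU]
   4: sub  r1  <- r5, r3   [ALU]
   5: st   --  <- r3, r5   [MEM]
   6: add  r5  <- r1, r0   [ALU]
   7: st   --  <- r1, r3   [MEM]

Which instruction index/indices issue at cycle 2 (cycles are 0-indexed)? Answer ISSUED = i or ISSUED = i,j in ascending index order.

0. ld.MEM @i0  | no-port MEM/MEM
1. st.MEM/xor.ALU @i1&i2  | pair
2. sub.ALU @i3  | RAW r3
3. sub.ALU/st.MEM @i4&i5  | pair
4. add.ALU/st.MEM @i6&i7  | pair

ISSUED = 3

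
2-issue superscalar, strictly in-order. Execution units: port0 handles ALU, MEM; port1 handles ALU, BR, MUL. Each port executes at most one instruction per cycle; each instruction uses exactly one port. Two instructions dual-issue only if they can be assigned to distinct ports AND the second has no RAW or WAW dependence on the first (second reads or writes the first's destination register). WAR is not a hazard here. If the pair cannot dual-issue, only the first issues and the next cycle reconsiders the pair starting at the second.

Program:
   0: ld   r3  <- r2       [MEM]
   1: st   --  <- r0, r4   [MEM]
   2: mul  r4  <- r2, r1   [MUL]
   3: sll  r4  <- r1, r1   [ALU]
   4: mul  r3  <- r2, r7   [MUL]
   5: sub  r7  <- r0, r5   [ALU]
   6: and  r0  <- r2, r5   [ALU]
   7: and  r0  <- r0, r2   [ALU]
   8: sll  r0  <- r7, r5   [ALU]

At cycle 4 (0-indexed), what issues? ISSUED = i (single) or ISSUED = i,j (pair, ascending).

  cy0 -> i0 (ld) no-port MEM/MEM
  cy1 -> i1+i2 (st+mul) pair
  cy2 -> i3+i4 (sll+mul) pair
  cy3 -> i5+i6 (sub+and) pair
  cy4 -> i7 (and) WAW r0
  cy5 -> i8 (sll) tail

ISSUED = 7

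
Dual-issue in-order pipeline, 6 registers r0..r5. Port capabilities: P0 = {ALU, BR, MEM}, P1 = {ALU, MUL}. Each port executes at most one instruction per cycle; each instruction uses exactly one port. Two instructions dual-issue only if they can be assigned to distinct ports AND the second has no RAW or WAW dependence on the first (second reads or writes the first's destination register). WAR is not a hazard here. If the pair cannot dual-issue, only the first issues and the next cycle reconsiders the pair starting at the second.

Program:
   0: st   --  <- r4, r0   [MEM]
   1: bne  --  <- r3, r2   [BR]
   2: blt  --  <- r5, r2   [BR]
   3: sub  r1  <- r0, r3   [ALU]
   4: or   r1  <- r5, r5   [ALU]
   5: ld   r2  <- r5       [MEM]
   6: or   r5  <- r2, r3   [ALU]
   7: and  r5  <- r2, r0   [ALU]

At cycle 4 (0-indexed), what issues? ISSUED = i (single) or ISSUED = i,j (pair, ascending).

c0: i0 st  no-port MEM/BR
c1: i1 bne  no-port BR/BR
c2: i2/i3 blt sub  2-wide
c3: i4/i5 or ld  2-wide
c4: i6 or  WAW r5
c5: i7 and  tail

ISSUED = 6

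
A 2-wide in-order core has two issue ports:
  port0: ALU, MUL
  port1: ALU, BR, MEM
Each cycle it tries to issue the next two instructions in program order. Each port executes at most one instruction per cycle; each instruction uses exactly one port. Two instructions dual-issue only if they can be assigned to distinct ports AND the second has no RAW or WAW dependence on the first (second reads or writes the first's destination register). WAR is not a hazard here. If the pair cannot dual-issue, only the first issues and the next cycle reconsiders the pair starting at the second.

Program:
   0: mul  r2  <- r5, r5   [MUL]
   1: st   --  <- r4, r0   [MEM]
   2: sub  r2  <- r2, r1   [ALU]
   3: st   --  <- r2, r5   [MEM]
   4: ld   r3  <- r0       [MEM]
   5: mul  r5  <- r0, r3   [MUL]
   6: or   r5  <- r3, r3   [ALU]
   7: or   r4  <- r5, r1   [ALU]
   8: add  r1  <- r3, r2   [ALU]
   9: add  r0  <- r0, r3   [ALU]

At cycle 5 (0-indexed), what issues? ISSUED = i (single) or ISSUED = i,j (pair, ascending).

t=0 i0,i1:mul;st ; pair
t=1 i2:sub ; RAW r2
t=2 i3:st ; no-port MEM/MEM
t=3 i4:ld ; RAW r3
t=4 i5:mul ; WAW r5
t=5 i6:or ; RAW r5
t=6 i7,i8:or;add ; pair
t=7 i9:add ; tail

ISSUED = 6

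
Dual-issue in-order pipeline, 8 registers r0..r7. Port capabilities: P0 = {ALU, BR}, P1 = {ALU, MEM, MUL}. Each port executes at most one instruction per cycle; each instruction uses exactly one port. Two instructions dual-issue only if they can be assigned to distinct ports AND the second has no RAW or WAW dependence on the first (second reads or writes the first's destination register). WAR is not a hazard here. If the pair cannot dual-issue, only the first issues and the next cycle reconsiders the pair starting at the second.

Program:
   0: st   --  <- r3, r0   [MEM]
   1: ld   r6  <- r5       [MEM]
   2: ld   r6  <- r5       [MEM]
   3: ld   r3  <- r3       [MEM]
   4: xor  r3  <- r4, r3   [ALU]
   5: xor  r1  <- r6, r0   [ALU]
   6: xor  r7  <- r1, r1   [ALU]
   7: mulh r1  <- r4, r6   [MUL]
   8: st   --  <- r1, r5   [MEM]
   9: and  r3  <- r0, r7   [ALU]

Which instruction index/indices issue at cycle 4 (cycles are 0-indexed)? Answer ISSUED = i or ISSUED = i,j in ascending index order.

c0: i0 st.MEM  no-port MEM/MEM
c1: i1 ld.MEM  no-port MEM/MEM
c2: i2 ld.MEM  no-port MEM/MEM
c3: i3 ld.MEM  RAW+WAW r3
c4: i4+i5 xor.ALU;xor.ALU  2-wide
c5: i6+i7 xor.ALU;mulh.MUL  2-wide
c6: i8+i9 st.MEM;and.ALU  2-wide

ISSUED = 4,5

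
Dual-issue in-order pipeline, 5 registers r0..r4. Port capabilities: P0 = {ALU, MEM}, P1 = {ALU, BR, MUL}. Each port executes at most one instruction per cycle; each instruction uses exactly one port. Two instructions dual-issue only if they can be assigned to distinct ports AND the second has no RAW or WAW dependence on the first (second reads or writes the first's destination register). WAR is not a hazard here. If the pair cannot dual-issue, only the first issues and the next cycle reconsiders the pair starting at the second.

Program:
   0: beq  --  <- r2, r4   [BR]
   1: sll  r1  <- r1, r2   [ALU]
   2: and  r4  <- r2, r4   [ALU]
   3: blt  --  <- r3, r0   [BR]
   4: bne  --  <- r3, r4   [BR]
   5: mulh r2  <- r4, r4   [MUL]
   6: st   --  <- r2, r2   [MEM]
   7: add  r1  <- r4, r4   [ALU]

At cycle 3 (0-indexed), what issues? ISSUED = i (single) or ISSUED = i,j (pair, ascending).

ISSUED = 5

t=0 i0+i1:beq.BR sll.ALU ; 2-wide
t=1 i2+i3:and.ALU blt.BR ; 2-wide
t=2 i4:bne.BR ; no-port BR/MUL
t=3 i5:mulh.MUL ; RAW r2
t=4 i6+i7:st.MEM add.ALU ; 2-wide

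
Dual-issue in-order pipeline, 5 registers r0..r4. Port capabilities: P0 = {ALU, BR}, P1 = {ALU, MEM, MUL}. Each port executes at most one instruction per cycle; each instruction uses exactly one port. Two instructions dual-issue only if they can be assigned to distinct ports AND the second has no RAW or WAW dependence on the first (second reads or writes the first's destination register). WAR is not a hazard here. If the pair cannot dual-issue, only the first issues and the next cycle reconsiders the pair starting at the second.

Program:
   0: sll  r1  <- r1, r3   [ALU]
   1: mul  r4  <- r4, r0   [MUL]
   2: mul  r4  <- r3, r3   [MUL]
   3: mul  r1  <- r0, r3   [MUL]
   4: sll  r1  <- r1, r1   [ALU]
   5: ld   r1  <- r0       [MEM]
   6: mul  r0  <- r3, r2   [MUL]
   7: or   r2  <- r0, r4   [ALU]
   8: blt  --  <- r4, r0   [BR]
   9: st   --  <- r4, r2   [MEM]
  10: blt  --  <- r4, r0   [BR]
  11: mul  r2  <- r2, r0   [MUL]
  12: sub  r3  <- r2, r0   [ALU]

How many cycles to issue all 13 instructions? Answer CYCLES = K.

CYCLES = 10

#0 head=0: sll.ALU mul.MUL i0,i1 2-wide
#1 head=2: mul.MUL i2 no-port MUL/MUL
#2 head=3: mul.MUL i3 RAW+WAW r1
#3 head=4: sll.ALU i4 WAW r1
#4 head=5: ld.MEM i5 no-port MEM/MUL
#5 head=6: mul.MUL i6 RAW r0
#6 head=7: or.ALU blt.BR i7,i8 2-wide
#7 head=9: st.MEM blt.BR i9,i10 2-wide
#8 head=11: mul.MUL i11 RAW r2
#9 head=12: sub.ALU i12 tail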